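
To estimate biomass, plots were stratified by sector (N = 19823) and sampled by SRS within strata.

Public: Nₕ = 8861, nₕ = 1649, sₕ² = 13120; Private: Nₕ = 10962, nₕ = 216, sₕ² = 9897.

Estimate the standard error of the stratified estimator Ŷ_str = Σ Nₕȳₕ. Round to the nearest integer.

76850

Var(Ŷ_str) = Σₕ Nₕ²(1 − fₕ)sₕ²/nₕ.
Public: 8861²·(1 − 1649/8861)·13120/1649 = 5.0845396 × 10^8.
Private: 10962²·(1 − 216/10962)·9897/216 = 5.397423 × 10^9.
Sum = 5.905877 × 10^9.
SE = √(5.905877 × 10^9) = 76850.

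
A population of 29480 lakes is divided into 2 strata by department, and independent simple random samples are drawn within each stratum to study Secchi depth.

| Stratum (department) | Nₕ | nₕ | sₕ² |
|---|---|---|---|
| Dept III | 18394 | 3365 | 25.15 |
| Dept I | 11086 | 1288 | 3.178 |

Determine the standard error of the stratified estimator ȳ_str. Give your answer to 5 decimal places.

Var(ȳ_str) = Σₕ Wₕ²(1 − fₕ)sₕ²/nₕ with Wₕ = Nₕ/N, N = 29480.
Dept III: Wₕ = 0.62394844; term = 0.62394844²·(1 − 0.18294009)·25.15/3365 = 0.0023774108.
Dept I: Wₕ = 0.37605156; term = 0.37605156²·(1 − 0.11618257)·3.178/1288 = 3.0838652 × 10^-4.
Sum = 0.0026857973.
SE = √(0.0026857973) = 0.05182.

0.05182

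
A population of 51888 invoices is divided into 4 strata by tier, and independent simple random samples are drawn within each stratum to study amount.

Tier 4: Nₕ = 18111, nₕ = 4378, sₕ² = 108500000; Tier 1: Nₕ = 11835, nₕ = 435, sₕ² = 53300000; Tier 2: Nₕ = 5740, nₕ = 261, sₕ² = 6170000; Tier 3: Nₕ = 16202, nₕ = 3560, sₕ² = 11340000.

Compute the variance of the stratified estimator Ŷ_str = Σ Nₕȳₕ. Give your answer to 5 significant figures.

2.4091 × 10^13

Var(Ŷ_str) = Σₕ Nₕ²(1 − fₕ)sₕ²/nₕ.
Tier 4: 18111²·(1 − 4378/18111)·108500000/4378 = 6.1639887 × 10^12.
Tier 1: 11835²·(1 − 435/11835)·53300000/435 = 1.6531454 × 10^13.
Tier 2: 5740²·(1 − 261/5740)·6170000/261 = 7.4346041 × 10^11.
Tier 3: 16202²·(1 − 3560/16202)·11340000/3560 = 6.5245035 × 10^11.
Sum = 2.4091353 × 10^13.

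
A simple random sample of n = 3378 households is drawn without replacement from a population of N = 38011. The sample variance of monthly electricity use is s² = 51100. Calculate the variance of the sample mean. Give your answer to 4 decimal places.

Under SRS without replacement, Var(ȳ) = (1 − f)·s²/n with f = n/N = 3378/38011 = 0.08886901.
Var(ȳ) = (1 − 0.08886901)·51100/3378 = 0.91113099·15.127294 = 13.782947.

13.7829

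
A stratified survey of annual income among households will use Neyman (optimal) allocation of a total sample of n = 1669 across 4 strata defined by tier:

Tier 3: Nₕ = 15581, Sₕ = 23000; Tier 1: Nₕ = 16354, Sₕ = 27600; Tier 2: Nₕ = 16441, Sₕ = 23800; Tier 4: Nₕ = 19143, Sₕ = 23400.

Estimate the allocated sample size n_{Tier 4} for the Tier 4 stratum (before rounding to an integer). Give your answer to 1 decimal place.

Neyman allocation: nₕ = n·NₕSₕ / Σⱼ NⱼSⱼ.
Σ NⱼSⱼ = 15581·23000 + 16354·27600 + 16441·23800 + 19143·23400 = 1.6489754 × 10^9.
n_{Tier 4} = 1669·19143·23400 / (1.6489754 × 10^9) = 453.4.

453.4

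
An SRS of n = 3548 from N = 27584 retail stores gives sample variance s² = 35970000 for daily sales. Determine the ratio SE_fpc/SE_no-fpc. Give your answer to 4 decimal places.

0.9335

f = n/N = 3548/27584 = 0.12862529.
SE_no-fpc = √(s²/n) = 100.68816; SE_fpc = √((1−f)s²/n) = 93.989835.
Ratio = √(1−f) = 0.93347454.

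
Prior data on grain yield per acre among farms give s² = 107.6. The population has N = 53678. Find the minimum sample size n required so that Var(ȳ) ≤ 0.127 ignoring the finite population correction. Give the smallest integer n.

Without fpc, n₀ = s²/D = 107.6/0.127 = 847.2441.
Rounding up, n = 848.

848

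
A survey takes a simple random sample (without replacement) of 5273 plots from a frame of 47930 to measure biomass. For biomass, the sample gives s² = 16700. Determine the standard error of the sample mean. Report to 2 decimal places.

1.68

Under SRS without replacement, Var(ȳ) = (1 − f)·s²/n with f = n/N = 5273/47930 = 0.11001460.
Var(ȳ) = (1 − 0.11001460)·16700/5273 = 0.88998540·3.1670776 = 2.8186528.
SE(ȳ) = √(2.8186528) = 1.68.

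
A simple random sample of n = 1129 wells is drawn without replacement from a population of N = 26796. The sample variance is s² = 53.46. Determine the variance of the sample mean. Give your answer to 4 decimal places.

Under SRS without replacement, Var(ȳ) = (1 − f)·s²/n with f = n/N = 1129/26796 = 0.04213315.
Var(ȳ) = (1 − 0.04213315)·53.46/1129 = 0.95786685·0.047351639 = 0.045356565.

0.0454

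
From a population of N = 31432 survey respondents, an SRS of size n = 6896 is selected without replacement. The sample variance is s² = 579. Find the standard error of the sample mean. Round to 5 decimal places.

0.25601

Under SRS without replacement, Var(ȳ) = (1 − f)·s²/n with f = n/N = 6896/31432 = 0.21939425.
Var(ȳ) = (1 − 0.21939425)·579/6896 = 0.78060575·0.083961717 = 0.065540999.
SE(ȳ) = √(0.065540999) = 0.25601.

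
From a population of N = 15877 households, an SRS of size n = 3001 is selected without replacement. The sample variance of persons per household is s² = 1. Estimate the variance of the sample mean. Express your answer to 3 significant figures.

2.70 × 10^-4

Under SRS without replacement, Var(ȳ) = (1 − f)·s²/n with f = n/N = 3001/15877 = 0.18901556.
Var(ȳ) = (1 − 0.18901556)·1/3001 = 0.81098444·3.3322226 × 10^-4 = 2.7023807 × 10^-4.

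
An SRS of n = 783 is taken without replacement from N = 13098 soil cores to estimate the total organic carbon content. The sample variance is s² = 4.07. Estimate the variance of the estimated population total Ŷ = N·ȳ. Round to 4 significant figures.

Var(Ŷ) = N²·Var(ȳ) = N²·(1 − n/N)·s²/n.
f = 783/13098 = 0.05978012; Var(ȳ) = 0.94021988·4.07/783 = 0.0048872221.
Var(Ŷ) = 13098² · 0.0048872221 = 838440.11.

838400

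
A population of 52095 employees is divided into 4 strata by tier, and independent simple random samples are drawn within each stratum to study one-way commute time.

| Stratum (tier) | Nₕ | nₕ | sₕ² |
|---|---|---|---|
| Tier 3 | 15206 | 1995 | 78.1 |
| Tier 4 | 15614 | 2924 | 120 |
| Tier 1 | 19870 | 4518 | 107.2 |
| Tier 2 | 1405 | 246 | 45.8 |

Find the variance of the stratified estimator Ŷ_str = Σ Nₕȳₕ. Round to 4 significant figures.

Var(Ŷ_str) = Σₕ Nₕ²(1 − fₕ)sₕ²/nₕ.
Tier 3: 15206²·(1 − 1995/15206)·78.1/1995 = 7.8642772 × 10^6.
Tier 4: 15614²·(1 − 2924/15614)·120/2924 = 8.1316687 × 10^6.
Tier 1: 19870²·(1 − 4518/19870)·107.2/4518 = 7.2378802 × 10^6.
Tier 2: 1405²·(1 − 246/1405)·45.8/246 = 303172.73.
Sum = 2.3536999 × 10^7.

2.354 × 10^7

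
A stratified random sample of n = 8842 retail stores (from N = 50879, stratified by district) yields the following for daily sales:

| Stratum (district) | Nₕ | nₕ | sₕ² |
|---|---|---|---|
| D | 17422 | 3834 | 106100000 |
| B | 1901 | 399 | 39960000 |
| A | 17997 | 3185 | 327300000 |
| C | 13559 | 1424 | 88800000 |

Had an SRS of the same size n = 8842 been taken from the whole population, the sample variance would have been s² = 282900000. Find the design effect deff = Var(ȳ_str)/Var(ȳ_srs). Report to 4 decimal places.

Var(ȳ_str) = Σ Wₕ²(1−fₕ)sₕ²/nₕ with Wₕ = Nₕ/50879:
  D: (17422/50879)²·(1−3834/17422)·106100000/3834 = 2530.6943
  B: (1901/50879)²·(1−399/1901)·39960000/399 = 110.46571
  A: (17997/50879)²·(1−3185/17997)·327300000/3185 = 10582.134
  C: (13559/50879)²·(1−1424/13559)·88800000/1424 = 3963.6316
  → Var(ȳ_str) = 17186.926.
Var(ȳ_srs) = (1 − 8842/50879)·282900000/8842 = 26434.773.
deff = 17186.926 / 26434.773 = 0.6502.

0.6502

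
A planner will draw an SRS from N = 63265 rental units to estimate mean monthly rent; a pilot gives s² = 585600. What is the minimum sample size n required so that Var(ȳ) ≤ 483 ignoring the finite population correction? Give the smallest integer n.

Without fpc, n₀ = s²/D = 585600/483 = 1212.4224.
Rounding up, n = 1213.

1213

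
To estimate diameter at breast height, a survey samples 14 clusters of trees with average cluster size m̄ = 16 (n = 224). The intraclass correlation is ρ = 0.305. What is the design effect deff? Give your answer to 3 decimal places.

deff = 1 + (16 − 1)·0.305 = 1 + 4.575 = 5.575.

5.575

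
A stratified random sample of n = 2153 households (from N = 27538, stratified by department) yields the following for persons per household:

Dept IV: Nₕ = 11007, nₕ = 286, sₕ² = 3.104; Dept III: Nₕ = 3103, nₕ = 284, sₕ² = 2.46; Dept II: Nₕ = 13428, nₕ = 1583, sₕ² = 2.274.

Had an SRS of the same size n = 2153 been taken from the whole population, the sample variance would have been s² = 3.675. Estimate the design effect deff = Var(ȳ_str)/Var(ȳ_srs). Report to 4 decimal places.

1.3283

Var(ȳ_str) = Σ Wₕ²(1−fₕ)sₕ²/nₕ with Wₕ = Nₕ/27538:
  Dept IV: (11007/27538)²·(1−286/11007)·3.104/286 = 0.0016888658
  Dept III: (3103/27538)²·(1−284/3103)·2.46/284 = 9.9914571 × 10^-5
  Dept II: (13428/27538)²·(1−1583/13428)·2.274/1583 = 3.0129446 × 10^-4
  → Var(ȳ_str) = 0.0020900748.
Var(ȳ_srs) = (1 − 2153/27538)·3.675/2153 = 0.0015734686.
deff = 0.0020900748 / 0.0015734686 = 1.3283.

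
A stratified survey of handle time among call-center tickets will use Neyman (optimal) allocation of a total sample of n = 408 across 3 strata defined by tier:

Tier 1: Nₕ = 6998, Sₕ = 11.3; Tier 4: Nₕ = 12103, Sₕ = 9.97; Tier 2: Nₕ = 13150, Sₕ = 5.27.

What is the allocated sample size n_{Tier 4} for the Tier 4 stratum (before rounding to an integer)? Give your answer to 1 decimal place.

Neyman allocation: nₕ = n·NₕSₕ / Σⱼ NⱼSⱼ.
Σ NⱼSⱼ = 6998·11.3 + 12103·9.97 + 13150·5.27 = 269044.81.
n_{Tier 4} = 408·12103·9.97 / 269044.81 = 183.0.

183.0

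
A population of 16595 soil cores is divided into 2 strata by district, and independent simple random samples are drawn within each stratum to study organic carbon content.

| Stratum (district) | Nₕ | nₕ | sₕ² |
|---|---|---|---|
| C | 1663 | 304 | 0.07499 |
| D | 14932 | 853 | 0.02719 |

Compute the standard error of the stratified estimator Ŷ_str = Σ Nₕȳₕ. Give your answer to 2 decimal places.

85.20

Var(Ŷ_str) = Σₕ Nₕ²(1 − fₕ)sₕ²/nₕ.
C: 1663²·(1 − 304/1663)·0.07499/304 = 557.49564.
D: 14932²·(1 − 853/14932)·0.02719/853 = 6701.1597.
Sum = 7258.6553.
SE = √(7258.6553) = 85.20.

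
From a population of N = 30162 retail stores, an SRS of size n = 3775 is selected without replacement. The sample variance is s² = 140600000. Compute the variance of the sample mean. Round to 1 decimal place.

32583.5

Under SRS without replacement, Var(ȳ) = (1 − f)·s²/n with f = n/N = 3775/30162 = 0.12515748.
Var(ȳ) = (1 − 0.12515748)·140600000/3775 = 0.87484252·37245.033 = 32583.539.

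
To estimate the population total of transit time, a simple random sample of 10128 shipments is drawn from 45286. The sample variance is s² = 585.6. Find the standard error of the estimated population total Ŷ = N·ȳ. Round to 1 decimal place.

9594.7

Var(Ŷ) = N²·Var(ȳ) = N²·(1 − n/N)·s²/n.
f = 10128/45286 = 0.22364528; Var(ȳ) = 0.77635472·585.6/10128 = 0.044888757.
Var(Ŷ) = 45286² · 0.044888757 = 9.2058841 × 10^7.
SE(Ŷ) = √(9.2058841 × 10^7) = 9594.7.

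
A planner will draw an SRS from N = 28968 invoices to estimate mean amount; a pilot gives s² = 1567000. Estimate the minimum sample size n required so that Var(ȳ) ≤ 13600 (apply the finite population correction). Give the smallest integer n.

115

Without fpc, n₀ = s²/D = 1567000/13600 = 115.2206.
With fpc, (1 − n/N)·s²/n ≤ D requires n ≥ n₀/(1 + n₀/N) = 115.2206/(1 + 115.2206/28968) = 114.7641.
Rounding up, n = 115.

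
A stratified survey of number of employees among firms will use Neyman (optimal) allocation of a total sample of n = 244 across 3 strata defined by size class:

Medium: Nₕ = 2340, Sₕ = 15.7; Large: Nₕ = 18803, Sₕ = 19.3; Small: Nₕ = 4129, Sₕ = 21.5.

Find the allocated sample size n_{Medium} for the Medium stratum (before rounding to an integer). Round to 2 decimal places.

18.35

Neyman allocation: nₕ = n·NₕSₕ / Σⱼ NⱼSⱼ.
Σ NⱼSⱼ = 2340·15.7 + 18803·19.3 + 4129·21.5 = 488409.4.
n_{Medium} = 244·2340·15.7 / 488409.4 = 18.35.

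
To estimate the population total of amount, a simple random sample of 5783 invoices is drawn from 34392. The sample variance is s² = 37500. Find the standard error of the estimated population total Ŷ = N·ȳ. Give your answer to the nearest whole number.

79877

Var(Ŷ) = N²·Var(ȳ) = N²·(1 − n/N)·s²/n.
f = 5783/34392 = 0.16814957; Var(ȳ) = 0.83185043·37500/5783 = 5.3941538.
Var(Ŷ) = 34392² · 5.3941538 = 6.3802572 × 10^9.
SE(Ŷ) = √(6.3802572 × 10^9) = 79877.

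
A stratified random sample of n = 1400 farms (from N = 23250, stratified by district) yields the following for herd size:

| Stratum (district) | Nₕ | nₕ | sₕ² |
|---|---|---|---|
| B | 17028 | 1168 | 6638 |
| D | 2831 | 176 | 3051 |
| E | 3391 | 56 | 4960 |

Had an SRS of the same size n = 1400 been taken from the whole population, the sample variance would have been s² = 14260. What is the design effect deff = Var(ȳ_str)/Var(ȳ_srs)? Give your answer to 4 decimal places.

0.5154

Var(ȳ_str) = Σ Wₕ²(1−fₕ)sₕ²/nₕ with Wₕ = Nₕ/23250:
  B: (17028/23250)²·(1−1168/17028)·6638/1168 = 2.8393264
  D: (2831/23250)²·(1−176/2831)·3051/176 = 0.24103939
  E: (3391/23250)²·(1−56/3391)·4960/56 = 1.8529827
  → Var(ȳ_str) = 4.9333485.
Var(ȳ_srs) = (1 − 1400/23250)·14260/1400 = 9.572381.
deff = 4.9333485 / 9.572381 = 0.5154.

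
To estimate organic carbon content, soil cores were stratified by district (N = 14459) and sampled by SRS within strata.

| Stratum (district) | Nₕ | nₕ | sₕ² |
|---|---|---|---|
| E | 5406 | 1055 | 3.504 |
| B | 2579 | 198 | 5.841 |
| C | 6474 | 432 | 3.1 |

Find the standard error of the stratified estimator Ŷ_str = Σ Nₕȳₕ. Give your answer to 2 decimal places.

Var(Ŷ_str) = Σₕ Nₕ²(1 − fₕ)sₕ²/nₕ.
E: 5406²·(1 − 1055/5406)·3.504/1055 = 78122.613.
B: 2579²·(1 − 198/2579)·5.841/198 = 181147.67.
C: 6474²·(1 − 432/6474)·3.1/432 = 280692.86.
Sum = 539963.14.
SE = √(539963.14) = 734.82.

734.82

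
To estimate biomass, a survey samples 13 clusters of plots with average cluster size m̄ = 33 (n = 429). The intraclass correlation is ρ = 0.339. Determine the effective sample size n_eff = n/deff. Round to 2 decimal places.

deff = 1 + (33 − 1)·0.339 = 1 + 10.848 = 11.848.
n_eff = 429 / 11.848 = 36.21.

36.21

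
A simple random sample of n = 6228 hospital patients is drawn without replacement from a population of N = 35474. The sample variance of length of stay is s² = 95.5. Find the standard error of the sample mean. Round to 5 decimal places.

Under SRS without replacement, Var(ȳ) = (1 − f)·s²/n with f = n/N = 6228/35474 = 0.17556520.
Var(ȳ) = (1 − 0.17556520)·95.5/6228 = 0.82443480·0.015333976 = 0.012641863.
SE(ȳ) = √(0.012641863) = 0.11244.

0.11244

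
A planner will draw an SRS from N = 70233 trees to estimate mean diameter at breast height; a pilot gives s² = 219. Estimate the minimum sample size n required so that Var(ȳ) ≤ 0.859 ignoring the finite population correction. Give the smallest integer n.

255

Without fpc, n₀ = s²/D = 219/0.859 = 254.9476.
Rounding up, n = 255.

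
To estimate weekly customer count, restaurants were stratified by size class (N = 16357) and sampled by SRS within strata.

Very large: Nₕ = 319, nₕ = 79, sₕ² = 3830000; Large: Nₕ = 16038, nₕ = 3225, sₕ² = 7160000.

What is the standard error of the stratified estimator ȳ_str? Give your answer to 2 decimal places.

Var(ȳ_str) = Σₕ Wₕ²(1 − fₕ)sₕ²/nₕ with Wₕ = Nₕ/N, N = 16357.
Very large: Wₕ = 0.01950235; term = 0.01950235²·(1 − 0.24764890)·3830000/79 = 13.872869.
Large: Wₕ = 0.98049765; term = 0.98049765²·(1 − 0.20108492)·7160000/3225 = 1705.2067.
Sum = 1719.0796.
SE = √(1719.0796) = 41.46.

41.46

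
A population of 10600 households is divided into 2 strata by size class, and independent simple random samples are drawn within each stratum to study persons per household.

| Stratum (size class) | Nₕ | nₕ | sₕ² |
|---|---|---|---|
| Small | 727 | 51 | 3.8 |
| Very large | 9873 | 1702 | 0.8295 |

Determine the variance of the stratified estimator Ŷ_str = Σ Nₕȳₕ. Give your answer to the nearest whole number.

75935

Var(Ŷ_str) = Σₕ Nₕ²(1 − fₕ)sₕ²/nₕ.
Small: 727²·(1 − 51/727)·3.8/51 = 36617.992.
Very large: 9873²·(1 − 1702/9873)·0.8295/1702 = 39317.073.
Sum = 75935.065.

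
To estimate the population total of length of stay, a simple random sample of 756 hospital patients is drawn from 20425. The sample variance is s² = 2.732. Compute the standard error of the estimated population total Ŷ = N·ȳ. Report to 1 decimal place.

Var(Ŷ) = N²·Var(ȳ) = N²·(1 − n/N)·s²/n.
f = 756/20425 = 0.03701346; Var(ȳ) = 0.96298654·2.732/756 = 0.003479999.
Var(Ŷ) = 20425² · 0.003479999 = 1.4517882 × 10^6.
SE(Ŷ) = √(1.4517882 × 10^6) = 1204.9.

1204.9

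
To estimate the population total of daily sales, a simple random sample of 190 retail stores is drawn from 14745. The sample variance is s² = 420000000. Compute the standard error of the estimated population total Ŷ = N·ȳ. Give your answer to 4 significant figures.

Var(Ŷ) = N²·Var(ȳ) = N²·(1 − n/N)·s²/n.
f = 190/14745 = 0.01288572; Var(ȳ) = 0.98711428·420000000/190 = 2.1820421 × 10^6.
Var(Ŷ) = 14745² · (2.1820421 × 10^6) = 4.7440874 × 10^14.
SE(Ŷ) = √(4.7440874 × 10^14) = 2.178 × 10^7.

2.178 × 10^7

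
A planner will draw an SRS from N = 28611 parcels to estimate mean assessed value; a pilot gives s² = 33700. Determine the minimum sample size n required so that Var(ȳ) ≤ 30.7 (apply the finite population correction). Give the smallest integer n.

1058

Without fpc, n₀ = s²/D = 33700/30.7 = 1097.7199.
With fpc, (1 − n/N)·s²/n ≤ D requires n ≥ n₀/(1 + n₀/N) = 1097.7199/(1 + 1097.7199/28611) = 1057.1598.
Rounding up, n = 1058.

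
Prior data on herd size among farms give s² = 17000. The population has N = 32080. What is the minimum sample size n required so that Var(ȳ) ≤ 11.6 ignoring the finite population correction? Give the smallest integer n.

1466

Without fpc, n₀ = s²/D = 17000/11.6 = 1465.5172.
Rounding up, n = 1466.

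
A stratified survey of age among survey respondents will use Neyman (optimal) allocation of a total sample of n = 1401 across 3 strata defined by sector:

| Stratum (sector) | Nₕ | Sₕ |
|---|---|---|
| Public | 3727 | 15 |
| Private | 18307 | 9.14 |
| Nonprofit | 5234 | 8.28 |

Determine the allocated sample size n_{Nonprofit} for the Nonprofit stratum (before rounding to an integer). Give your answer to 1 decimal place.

Neyman allocation: nₕ = n·NₕSₕ / Σⱼ NⱼSⱼ.
Σ NⱼSⱼ = 3727·15 + 18307·9.14 + 5234·8.28 = 266568.5.
n_{Nonprofit} = 1401·5234·8.28 / 266568.5 = 227.8.

227.8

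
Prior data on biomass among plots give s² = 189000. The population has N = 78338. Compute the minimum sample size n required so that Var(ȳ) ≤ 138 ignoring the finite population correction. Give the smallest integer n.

Without fpc, n₀ = s²/D = 189000/138 = 1369.5652.
Rounding up, n = 1370.

1370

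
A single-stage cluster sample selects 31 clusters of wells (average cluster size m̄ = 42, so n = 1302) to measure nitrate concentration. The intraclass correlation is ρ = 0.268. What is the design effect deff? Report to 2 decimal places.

deff = 1 + (42 − 1)·0.268 = 1 + 10.988 = 11.988.

11.99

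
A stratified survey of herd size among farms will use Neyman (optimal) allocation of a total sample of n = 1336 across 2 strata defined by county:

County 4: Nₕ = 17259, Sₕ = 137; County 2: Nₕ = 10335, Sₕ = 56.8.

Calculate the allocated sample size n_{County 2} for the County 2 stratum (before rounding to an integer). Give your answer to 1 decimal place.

Neyman allocation: nₕ = n·NₕSₕ / Σⱼ NⱼSⱼ.
Σ NⱼSⱼ = 17259·137 + 10335·56.8 = 2.951511 × 10^6.
n_{County 2} = 1336·10335·56.8 / (2.951511 × 10^6) = 265.7.

265.7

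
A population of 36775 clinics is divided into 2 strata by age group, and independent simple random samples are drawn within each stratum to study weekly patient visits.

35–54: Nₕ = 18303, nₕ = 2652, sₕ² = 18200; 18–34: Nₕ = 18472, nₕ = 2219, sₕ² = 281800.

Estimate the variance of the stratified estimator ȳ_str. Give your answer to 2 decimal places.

Var(ȳ_str) = Σₕ Wₕ²(1 − fₕ)sₕ²/nₕ with Wₕ = Nₕ/N, N = 36775.
35–54: Wₕ = 0.49770224; term = 0.49770224²·(1 − 0.14489428)·18200/2652 = 1.45364.
18–34: Wₕ = 0.50229776; term = 0.50229776²·(1 − 0.12012776)·281800/2219 = 28.191993.
Sum = 29.645633.

29.65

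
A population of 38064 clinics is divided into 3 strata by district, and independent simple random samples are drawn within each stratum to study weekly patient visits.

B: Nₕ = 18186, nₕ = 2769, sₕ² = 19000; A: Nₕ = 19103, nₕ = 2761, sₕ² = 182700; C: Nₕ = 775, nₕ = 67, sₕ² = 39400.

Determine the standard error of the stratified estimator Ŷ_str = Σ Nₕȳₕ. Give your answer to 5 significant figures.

151340

Var(Ŷ_str) = Σₕ Nₕ²(1 − fₕ)sₕ²/nₕ.
B: 18186²·(1 − 2769/18186)·19000/2769 = 1.9238345 × 10^9.
A: 19103²·(1 − 2761/19103)·182700/2761 = 2.0657555 × 10^10.
C: 775²·(1 − 67/775)·39400/67 = 3.2266836 × 10^8.
Sum = 2.2904058 × 10^10.
SE = √(2.2904058 × 10^10) = 151340.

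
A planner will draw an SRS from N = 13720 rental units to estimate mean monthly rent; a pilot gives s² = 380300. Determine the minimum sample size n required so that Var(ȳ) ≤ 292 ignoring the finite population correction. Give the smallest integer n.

1303

Without fpc, n₀ = s²/D = 380300/292 = 1302.3973.
Rounding up, n = 1303.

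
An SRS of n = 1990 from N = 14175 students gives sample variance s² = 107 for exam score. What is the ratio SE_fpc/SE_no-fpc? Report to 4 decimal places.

f = n/N = 1990/14175 = 0.14038801.
SE_no-fpc = √(s²/n) = 0.2318811; SE_fpc = √((1−f)s²/n) = 0.21498917.
Ratio = √(1−f) = 0.92715263.

0.9272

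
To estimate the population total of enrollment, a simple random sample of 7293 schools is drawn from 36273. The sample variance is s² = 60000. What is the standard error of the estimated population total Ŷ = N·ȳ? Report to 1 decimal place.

92995.8

Var(Ŷ) = N²·Var(ȳ) = N²·(1 − n/N)·s²/n.
f = 7293/36273 = 0.20105864; Var(ȳ) = 0.79894136·60000/7293 = 6.5729441.
Var(Ŷ) = 36273² · 6.5729441 = 8.6482232 × 10^9.
SE(Ŷ) = √(8.6482232 × 10^9) = 92995.8.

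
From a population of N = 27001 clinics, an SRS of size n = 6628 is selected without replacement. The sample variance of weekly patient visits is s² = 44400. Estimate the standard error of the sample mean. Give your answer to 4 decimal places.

2.2482

Under SRS without replacement, Var(ȳ) = (1 − f)·s²/n with f = n/N = 6628/27001 = 0.24547239.
Var(ȳ) = (1 − 0.24547239)·44400/6628 = 0.75452761·6.6988533 = 5.0544698.
SE(ȳ) = √(5.0544698) = 2.2482.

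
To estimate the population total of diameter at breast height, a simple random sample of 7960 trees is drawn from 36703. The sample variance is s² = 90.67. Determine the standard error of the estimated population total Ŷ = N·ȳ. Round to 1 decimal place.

3466.5

Var(Ŷ) = N²·Var(ȳ) = N²·(1 − n/N)·s²/n.
f = 7960/36703 = 0.21687600; Var(ȳ) = 0.78312400·90.67/7960 = 0.0089203332.
Var(Ŷ) = 36703² · 0.0089203332 = 1.2016672 × 10^7.
SE(Ŷ) = √(1.2016672 × 10^7) = 3466.5.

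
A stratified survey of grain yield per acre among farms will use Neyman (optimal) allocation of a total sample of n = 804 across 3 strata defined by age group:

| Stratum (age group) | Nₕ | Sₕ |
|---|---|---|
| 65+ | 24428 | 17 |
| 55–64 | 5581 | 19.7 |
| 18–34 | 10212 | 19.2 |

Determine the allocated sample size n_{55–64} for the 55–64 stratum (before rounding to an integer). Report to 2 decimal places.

122.55

Neyman allocation: nₕ = n·NₕSₕ / Σⱼ NⱼSⱼ.
Σ NⱼSⱼ = 24428·17 + 5581·19.7 + 10212·19.2 = 721292.1.
n_{55–64} = 804·5581·19.7 / 721292.1 = 122.55.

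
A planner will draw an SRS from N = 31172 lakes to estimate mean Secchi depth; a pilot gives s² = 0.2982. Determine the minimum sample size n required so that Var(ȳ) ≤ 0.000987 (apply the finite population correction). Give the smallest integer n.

300

Without fpc, n₀ = s²/D = 0.2982/0.000987 = 302.1277.
With fpc, (1 − n/N)·s²/n ≤ D requires n ≥ n₀/(1 + n₀/N) = 302.1277/(1 + 302.1277/31172) = 299.2275.
Rounding up, n = 300.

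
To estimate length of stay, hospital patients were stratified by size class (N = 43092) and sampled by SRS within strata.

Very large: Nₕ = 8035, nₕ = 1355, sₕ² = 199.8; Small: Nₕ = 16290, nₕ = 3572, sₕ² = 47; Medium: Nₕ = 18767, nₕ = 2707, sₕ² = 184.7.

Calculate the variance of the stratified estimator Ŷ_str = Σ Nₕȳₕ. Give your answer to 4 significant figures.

3.120 × 10^7

Var(Ŷ_str) = Σₕ Nₕ²(1 − fₕ)sₕ²/nₕ.
Very large: 8035²·(1 − 1355/8035)·199.8/1355 = 7.9144098 × 10^6.
Small: 16290²·(1 − 3572/16290)·47/3572 = 2.7260029 × 10^6.
Medium: 18767²·(1 − 2707/18767)·184.7/2707 = 2.0564542 × 10^7.
Sum = 3.1204955 × 10^7.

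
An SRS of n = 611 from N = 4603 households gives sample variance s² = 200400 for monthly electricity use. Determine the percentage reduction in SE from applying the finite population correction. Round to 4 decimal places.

f = n/N = 611/4603 = 0.13273952.
SE_no-fpc = √(s²/n) = 18.110409; SE_fpc = √((1−f)s²/n) = 16.865648.
Ratio = √(1−f) = 0.93126821. Reduction = 100·(1 − 0.93126821) = 6.8732%.

6.8732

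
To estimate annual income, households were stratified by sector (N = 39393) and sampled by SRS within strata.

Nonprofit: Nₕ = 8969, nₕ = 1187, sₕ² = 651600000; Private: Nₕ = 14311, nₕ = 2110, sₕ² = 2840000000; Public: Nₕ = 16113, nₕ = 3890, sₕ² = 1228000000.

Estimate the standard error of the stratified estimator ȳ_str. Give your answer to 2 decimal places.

464.98

Var(ȳ_str) = Σₕ Wₕ²(1 − fₕ)sₕ²/nₕ with Wₕ = Nₕ/N, N = 39393.
Nonprofit: Wₕ = 0.22768004; term = 0.22768004²·(1 − 0.13234474)·651600000/1187 = 24690.364.
Private: Wₕ = 0.36328789; term = 0.36328789²·(1 − 0.14743903)·2840000000/2110 = 151447.87.
Public: Wₕ = 0.40903206; term = 0.40903206²·(1 − 0.24141997)·1228000000/3890 = 40064.975.
Sum = 216203.21.
SE = √(216203.21) = 464.98.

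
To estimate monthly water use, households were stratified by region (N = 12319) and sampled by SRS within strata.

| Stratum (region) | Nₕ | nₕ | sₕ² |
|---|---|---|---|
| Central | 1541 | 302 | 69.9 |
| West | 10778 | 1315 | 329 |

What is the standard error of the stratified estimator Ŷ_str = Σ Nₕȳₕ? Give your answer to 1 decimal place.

5095.0

Var(Ŷ_str) = Σₕ Nₕ²(1 − fₕ)sₕ²/nₕ.
Central: 1541²·(1 − 302/1541)·69.9/302 = 441920.53.
West: 10778²·(1 − 1315/10778)·329/1315 = 2.5517444 × 10^7.
Sum = 2.5959365 × 10^7.
SE = √(2.5959365 × 10^7) = 5095.0.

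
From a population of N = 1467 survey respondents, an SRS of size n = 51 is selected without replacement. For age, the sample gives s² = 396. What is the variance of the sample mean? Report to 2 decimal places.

7.49

Under SRS without replacement, Var(ȳ) = (1 − f)·s²/n with f = n/N = 51/1467 = 0.03476483.
Var(ȳ) = (1 − 0.03476483)·396/51 = 0.96523517·7.7647059 = 7.4947672.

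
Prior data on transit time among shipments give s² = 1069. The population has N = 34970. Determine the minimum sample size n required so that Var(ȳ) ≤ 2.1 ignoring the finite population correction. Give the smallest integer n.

Without fpc, n₀ = s²/D = 1069/2.1 = 509.0476.
Rounding up, n = 510.

510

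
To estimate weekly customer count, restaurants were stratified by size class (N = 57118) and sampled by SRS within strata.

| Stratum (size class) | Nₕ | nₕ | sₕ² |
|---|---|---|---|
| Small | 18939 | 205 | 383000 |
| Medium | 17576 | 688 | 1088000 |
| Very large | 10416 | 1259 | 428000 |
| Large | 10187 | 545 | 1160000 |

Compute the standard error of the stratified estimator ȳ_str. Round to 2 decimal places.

20.52

Var(ȳ_str) = Σₕ Wₕ²(1 − fₕ)sₕ²/nₕ with Wₕ = Nₕ/N, N = 57118.
Small: Wₕ = 0.33157674; term = 0.33157674²·(1 − 0.01082423)·383000/205 = 203.18259.
Medium: Wₕ = 0.30771386; term = 0.30771386²·(1 − 0.03914429)·1088000/688 = 143.87745.
Very large: Wₕ = 0.18235933; term = 0.18235933²·(1 − 0.12087174)·428000/1259 = 9.9386235.
Large: Wₕ = 0.17835008; term = 0.17835008²·(1 − 0.05349956)·1160000/545 = 64.080949.
Sum = 421.07961.
SE = √(421.07961) = 20.52.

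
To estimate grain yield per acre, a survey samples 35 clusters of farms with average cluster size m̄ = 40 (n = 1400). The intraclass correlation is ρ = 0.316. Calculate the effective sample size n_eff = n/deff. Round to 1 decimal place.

105.1

deff = 1 + (40 − 1)·0.316 = 1 + 12.324 = 13.324.
n_eff = 1400 / 13.324 = 105.1.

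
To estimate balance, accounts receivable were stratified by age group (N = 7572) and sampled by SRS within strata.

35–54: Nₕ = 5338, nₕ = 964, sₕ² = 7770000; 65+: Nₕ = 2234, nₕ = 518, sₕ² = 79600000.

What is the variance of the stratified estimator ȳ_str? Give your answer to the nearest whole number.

Var(ȳ_str) = Σₕ Wₕ²(1 − fₕ)sₕ²/nₕ with Wₕ = Nₕ/N, N = 7572.
35–54: Wₕ = 0.70496566; term = 0.70496566²·(1 − 0.18059198)·7770000/964 = 3282.314.
65+: Wₕ = 0.29503434; term = 0.29503434²·(1 − 0.23187108)·79600000/518 = 10274.544.
Sum = 13556.858.

13557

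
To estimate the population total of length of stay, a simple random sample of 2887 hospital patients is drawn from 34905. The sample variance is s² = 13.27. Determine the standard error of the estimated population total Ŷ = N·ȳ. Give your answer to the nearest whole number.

2266

Var(Ŷ) = N²·Var(ȳ) = N²·(1 − n/N)·s²/n.
f = 2887/34905 = 0.08271021; Var(ȳ) = 0.91728979·13.27/2887 = 0.0042162922.
Var(Ŷ) = 34905² · 0.0042162922 = 5.1369577 × 10^6.
SE(Ŷ) = √(5.1369577 × 10^6) = 2266.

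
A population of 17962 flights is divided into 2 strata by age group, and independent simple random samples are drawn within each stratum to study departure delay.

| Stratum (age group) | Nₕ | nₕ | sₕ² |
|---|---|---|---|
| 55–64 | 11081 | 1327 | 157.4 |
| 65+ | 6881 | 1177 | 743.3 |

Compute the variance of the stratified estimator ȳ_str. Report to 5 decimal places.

0.11656

Var(ȳ_str) = Σₕ Wₕ²(1 − fₕ)sₕ²/nₕ with Wₕ = Nₕ/N, N = 17962.
55–64: Wₕ = 0.61691348; term = 0.61691348²·(1 − 0.11975453)·157.4/1327 = 0.039736181.
65+: Wₕ = 0.38308652; term = 0.38308652²·(1 − 0.17105072)·743.3/1177 = 0.076826201.
Sum = 0.11656238.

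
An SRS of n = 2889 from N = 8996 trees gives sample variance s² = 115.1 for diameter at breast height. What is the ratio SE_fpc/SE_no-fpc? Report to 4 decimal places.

0.8239

f = n/N = 2889/8996 = 0.32114273.
SE_no-fpc = √(s²/n) = 0.19960154; SE_fpc = √((1−f)s²/n) = 0.16445729.
Ratio = √(1−f) = 0.82392795.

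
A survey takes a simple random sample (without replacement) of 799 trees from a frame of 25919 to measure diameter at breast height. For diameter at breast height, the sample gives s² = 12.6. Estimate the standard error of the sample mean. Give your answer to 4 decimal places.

0.1236

Under SRS without replacement, Var(ȳ) = (1 − f)·s²/n with f = n/N = 799/25919 = 0.03082681.
Var(ȳ) = (1 − 0.03082681)·12.6/799 = 0.96917319·0.015769712 = 0.015283582.
SE(ȳ) = √(0.015283582) = 0.1236.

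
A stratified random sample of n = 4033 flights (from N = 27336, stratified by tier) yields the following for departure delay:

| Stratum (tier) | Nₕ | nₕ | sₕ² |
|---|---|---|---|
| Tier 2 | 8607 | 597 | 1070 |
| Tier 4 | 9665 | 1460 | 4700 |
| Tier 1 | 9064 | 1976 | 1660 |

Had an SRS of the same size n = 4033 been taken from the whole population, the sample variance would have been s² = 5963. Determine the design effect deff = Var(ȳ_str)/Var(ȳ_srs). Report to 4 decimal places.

0.4595

Var(ȳ_str) = Σ Wₕ²(1−fₕ)sₕ²/nₕ with Wₕ = Nₕ/27336:
  Tier 2: (8607/27336)²·(1−597/8607)·1070/597 = 0.16535748
  Tier 4: (9665/27336)²·(1−1460/9665)·4700/1460 = 0.34162962
  Tier 1: (9064/27336)²·(1−1976/9064)·1660/1976 = 0.072226209
  → Var(ȳ_str) = 0.57921331.
Var(ȳ_srs) = (1 − 4033/27336)·5963/4033 = 1.2604147.
deff = 0.57921331 / 1.2604147 = 0.4595.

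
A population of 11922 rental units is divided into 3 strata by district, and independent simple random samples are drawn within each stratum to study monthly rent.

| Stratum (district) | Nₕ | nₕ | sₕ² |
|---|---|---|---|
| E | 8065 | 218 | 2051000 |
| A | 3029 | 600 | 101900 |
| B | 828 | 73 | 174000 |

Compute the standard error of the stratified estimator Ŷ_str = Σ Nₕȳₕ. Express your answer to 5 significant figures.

773400

Var(Ŷ_str) = Σₕ Nₕ²(1 − fₕ)sₕ²/nₕ.
E: 8065²·(1 − 218/8065)·2051000/218 = 5.9541146 × 10^11.
A: 3029²·(1 − 600/3029)·101900/600 = 1.2495387 × 10^9.
B: 828²·(1 − 73/828)·174000/73 = 1.4900597 × 10^9.
Sum = 5.9815106 × 10^11.
SE = √(5.9815106 × 10^11) = 773400.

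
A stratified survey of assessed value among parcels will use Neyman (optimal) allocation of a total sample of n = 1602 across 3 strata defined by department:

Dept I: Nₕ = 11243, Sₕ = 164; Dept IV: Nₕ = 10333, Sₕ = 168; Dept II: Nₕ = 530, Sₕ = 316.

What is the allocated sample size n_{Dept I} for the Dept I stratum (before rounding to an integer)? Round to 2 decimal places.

Neyman allocation: nₕ = n·NₕSₕ / Σⱼ NⱼSⱼ.
Σ NⱼSⱼ = 11243·164 + 10333·168 + 530·316 = 3.747276 × 10^6.
n_{Dept I} = 1602·11243·164 / (3.747276 × 10^6) = 788.27.

788.27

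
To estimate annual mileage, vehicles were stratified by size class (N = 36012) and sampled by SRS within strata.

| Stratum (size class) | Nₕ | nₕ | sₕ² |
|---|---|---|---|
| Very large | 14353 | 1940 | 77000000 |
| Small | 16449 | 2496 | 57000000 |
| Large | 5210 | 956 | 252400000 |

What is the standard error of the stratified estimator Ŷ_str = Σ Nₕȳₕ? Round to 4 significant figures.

4.262 × 10^6

Var(Ŷ_str) = Σₕ Nₕ²(1 − fₕ)sₕ²/nₕ.
Very large: 14353²·(1 − 1940/14353)·77000000/1940 = 7.0714494 × 10^12.
Small: 16449²·(1 − 2496/16449)·57000000/2496 = 5.2412801 × 10^12.
Large: 5210²·(1 − 956/5210)·252400000/956 = 5.8514927 × 10^12.
Sum = 1.8164222 × 10^13.
SE = √(1.8164222 × 10^13) = 4.262 × 10^6.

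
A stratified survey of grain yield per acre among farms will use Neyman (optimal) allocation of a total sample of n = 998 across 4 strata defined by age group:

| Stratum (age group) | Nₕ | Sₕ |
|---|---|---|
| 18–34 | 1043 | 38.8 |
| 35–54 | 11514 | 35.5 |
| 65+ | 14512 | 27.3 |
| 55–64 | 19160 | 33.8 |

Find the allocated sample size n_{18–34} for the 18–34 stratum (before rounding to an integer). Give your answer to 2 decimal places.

27.05

Neyman allocation: nₕ = n·NₕSₕ / Σⱼ NⱼSⱼ.
Σ NⱼSⱼ = 1043·38.8 + 11514·35.5 + 14512·27.3 + 19160·33.8 = 1.493001 × 10^6.
n_{18–34} = 998·1043·38.8 / (1.493001 × 10^6) = 27.05.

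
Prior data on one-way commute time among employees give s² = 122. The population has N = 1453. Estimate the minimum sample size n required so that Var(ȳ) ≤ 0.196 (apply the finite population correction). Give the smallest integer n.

Without fpc, n₀ = s²/D = 122/0.196 = 622.4490.
With fpc, (1 − n/N)·s²/n ≤ D requires n ≥ n₀/(1 + n₀/N) = 622.4490/(1 + 622.4490/1453) = 435.7700.
Rounding up, n = 436.

436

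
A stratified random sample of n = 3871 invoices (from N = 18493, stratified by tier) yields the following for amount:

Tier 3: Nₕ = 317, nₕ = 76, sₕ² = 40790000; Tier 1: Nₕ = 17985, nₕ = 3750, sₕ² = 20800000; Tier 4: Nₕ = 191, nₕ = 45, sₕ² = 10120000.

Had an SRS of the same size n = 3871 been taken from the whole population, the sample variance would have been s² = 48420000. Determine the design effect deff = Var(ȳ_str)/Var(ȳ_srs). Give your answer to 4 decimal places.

0.4338

Var(ȳ_str) = Σ Wₕ²(1−fₕ)sₕ²/nₕ with Wₕ = Nₕ/18493:
  Tier 3: (317/18493)²·(1−76/317)·40790000/76 = 119.89517
  Tier 1: (17985/18493)²·(1−3750/17985)·20800000/3750 = 4152.2667
  Tier 4: (191/18493)²·(1−45/191)·10120000/45 = 18.337473
  → Var(ȳ_str) = 4290.4993.
Var(ȳ_srs) = (1 − 3871/18493)·48420000/3871 = 9890.1078.
deff = 4290.4993 / 9890.1078 = 0.4338.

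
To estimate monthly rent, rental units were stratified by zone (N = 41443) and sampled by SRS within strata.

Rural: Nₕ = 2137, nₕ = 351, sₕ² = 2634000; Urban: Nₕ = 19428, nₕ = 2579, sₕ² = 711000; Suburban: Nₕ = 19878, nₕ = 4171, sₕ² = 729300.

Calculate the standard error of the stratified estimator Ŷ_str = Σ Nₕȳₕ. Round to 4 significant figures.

416500

Var(Ŷ_str) = Σₕ Nₕ²(1 − fₕ)sₕ²/nₕ.
Rural: 2137²·(1 − 351/2137)·2634000/351 = 2.8641426 × 10^10.
Urban: 19428²·(1 − 2579/19428)·711000/2579 = 9.0244446 × 10^10.
Suburban: 19878²·(1 − 4171/19878)·729300/4171 = 5.4592371 × 10^10.
Sum = 1.7347824 × 10^11.
SE = √(1.7347824 × 10^11) = 416500.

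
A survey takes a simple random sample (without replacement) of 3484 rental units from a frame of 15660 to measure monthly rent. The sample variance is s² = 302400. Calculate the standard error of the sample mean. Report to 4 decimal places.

8.2150

Under SRS without replacement, Var(ȳ) = (1 − f)·s²/n with f = n/N = 3484/15660 = 0.22247765.
Var(ȳ) = (1 − 0.22247765)·302400/3484 = 0.77752235·86.796785 = 67.48644.
SE(ȳ) = √(67.48644) = 8.2150.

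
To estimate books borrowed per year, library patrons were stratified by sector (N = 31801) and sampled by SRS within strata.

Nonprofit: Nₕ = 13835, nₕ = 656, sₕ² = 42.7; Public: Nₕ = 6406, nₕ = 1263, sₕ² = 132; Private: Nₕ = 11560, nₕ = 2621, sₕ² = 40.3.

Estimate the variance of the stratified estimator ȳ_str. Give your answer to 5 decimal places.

0.01671

Var(ȳ_str) = Σₕ Wₕ²(1 − fₕ)sₕ²/nₕ with Wₕ = Nₕ/N, N = 31801.
Nonprofit: Wₕ = 0.43504921; term = 0.43504921²·(1 − 0.04741597)·42.7/656 = 0.011735568.
Public: Wₕ = 0.20144021; term = 0.20144021²·(1 − 0.19715891)·132/1263 = 0.0034048069.
Private: Wₕ = 0.36351058; term = 0.36351058²·(1 − 0.22673010)·40.3/2621 = 0.0015710979.
Sum = 0.016711473.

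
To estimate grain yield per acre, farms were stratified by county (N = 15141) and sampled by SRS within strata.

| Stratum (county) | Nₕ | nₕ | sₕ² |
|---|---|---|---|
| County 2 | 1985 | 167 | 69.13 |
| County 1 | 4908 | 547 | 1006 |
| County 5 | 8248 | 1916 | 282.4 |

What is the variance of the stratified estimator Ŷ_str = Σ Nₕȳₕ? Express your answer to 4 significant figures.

4.856 × 10^7

Var(Ŷ_str) = Σₕ Nₕ²(1 − fₕ)sₕ²/nₕ.
County 2: 1985²·(1 − 167/1985)·69.13/167 = 1.4938413 × 10^6.
County 1: 4908²·(1 − 547/4908)·1006/547 = 3.9364188 × 10^7.
County 5: 8248²·(1 − 1916/8248)·282.4/1916 = 7.6976604 × 10^6.
Sum = 4.855569 × 10^7.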